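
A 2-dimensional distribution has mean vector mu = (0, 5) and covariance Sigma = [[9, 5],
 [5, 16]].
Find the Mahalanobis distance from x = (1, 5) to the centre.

Step 1 — centre the observation: (x - mu) = (1, 0).

Step 2 — invert Sigma. det(Sigma) = 9·16 - (5)² = 119.
  Sigma^{-1} = (1/det) · [[d, -b], [-b, a]] = [[0.1345, -0.042],
 [-0.042, 0.0756]].

Step 3 — form the quadratic (x - mu)^T · Sigma^{-1} · (x - mu):
  Sigma^{-1} · (x - mu) = (0.1345, -0.042).
  (x - mu)^T · [Sigma^{-1} · (x - mu)] = (1)·(0.1345) + (0)·(-0.042) = 0.1345.

Step 4 — take square root: d = √(0.1345) ≈ 0.3667.

d(x, mu) = √(0.1345) ≈ 0.3667


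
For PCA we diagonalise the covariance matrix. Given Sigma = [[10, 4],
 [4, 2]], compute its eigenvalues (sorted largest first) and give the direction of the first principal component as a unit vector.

Step 1 — characteristic polynomial of 2×2 Sigma:
  det(Sigma - λI) = λ² - trace · λ + det = 0.
  trace = 10 + 2 = 12, det = 10·2 - (4)² = 4.
Step 2 — discriminant:
  Δ = trace² - 4·det = 144 - 16 = 128.
Step 3 — eigenvalues:
  λ = (trace ± √Δ)/2 = (12 ± 11.3137)/2,
  λ_1 = 11.6569,  λ_2 = 0.3431.

Step 4 — unit eigenvector for λ_1: solve (Sigma - λ_1 I)v = 0. First row:
  (10 - 11.6569)·v_x + (4)·v_y = 0, i.e. (-1.6569)·v_x + (4)·v_y = 0,
  so v ∝ (b, λ_1 - a) = (4, 1.6569) = u.
  ||u|| = √((4)² + (1.6569)²) = √(18.7452) ≈ 4.3296,
  v_1 = u/||u|| ≈ (0.9239, 0.3827) (||v_1|| = 1).

λ_1 = 11.6569,  λ_2 = 0.3431;  v_1 ≈ (0.9239, 0.3827)


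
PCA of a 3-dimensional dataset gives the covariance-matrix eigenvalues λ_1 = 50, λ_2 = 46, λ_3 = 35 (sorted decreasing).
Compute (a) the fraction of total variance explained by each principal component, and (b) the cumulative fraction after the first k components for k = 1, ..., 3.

Step 1 — total variance = trace(Sigma) = Σ λ_i = 50 + 46 + 35 = 131.

Step 2 — fraction explained by component i = λ_i / Σ λ:
  PC1: 50/131 = 0.3817
  PC2: 46/131 = 0.3511
  PC3: 35/131 = 0.2672

Step 3 — cumulative fraction after k components = (λ_1 + ... + λ_k) / Σ λ:
  k = 1: 50/131 = 0.3817
  k = 2: (50 + 46)/131 = 96/131 = 0.7328
  k = 3: (50 + 46 + 35)/131 = 131/131 = 1

Summary (fraction, with percent):

explained: PC1 0.3817 (38.17%), PC2 0.3511 (35.11%), PC3 0.2672 (26.72%);  cumulative: 0.3817, 0.7328, 1


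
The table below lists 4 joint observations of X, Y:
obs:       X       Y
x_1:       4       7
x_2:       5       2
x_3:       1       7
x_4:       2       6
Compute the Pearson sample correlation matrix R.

Step 1 — column means:
  mean(X) = (4 + 5 + 1 + 2) / 4 = 12/4 = 3
  mean(Y) = (7 + 2 + 7 + 6) / 4 = 22/4 = 5.5

Step 2 — sample variances and covariances s[i,j] = (1/(n-1)) · Σ_k (x_{k,i} - mean_i) · (x_{k,j} - mean_j), with n-1 = 3:
  s[X,X] = ((1)·(1) + (2)·(2) + (-2)·(-2) + (-1)·(-1)) / 3 = 10/3 = 3.3333
  s[X,Y] = ((1)·(1.5) + (2)·(-3.5) + (-2)·(1.5) + (-1)·(0.5)) / 3 = -9/3 = -3
  s[Y,Y] = ((1.5)·(1.5) + (-3.5)·(-3.5) + (1.5)·(1.5) + (0.5)·(0.5)) / 3 = 17/3 = 5.6667
  Sample standard deviations s_i = √(s[i,i]):
  s(X) = √(3.3333) = 1.8257
  s(Y) = √(5.6667) = 2.3805

Step 3 — r_{ij} = s_{ij} / (s_i · s_j):
  r[X,X] = 1 (diagonal).
  r[X,Y] = -3 / (1.8257 · 2.3805) = -3 / 4.3461 = -0.6903
  r[Y,Y] = 1 (diagonal).

R is symmetric with unit diagonal. Assembling:

R = [[1, -0.6903],
 [-0.6903, 1]]


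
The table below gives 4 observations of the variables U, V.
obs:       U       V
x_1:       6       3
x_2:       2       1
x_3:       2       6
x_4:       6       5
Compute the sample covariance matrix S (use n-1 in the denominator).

Step 1 — column means:
  mean(U) = (6 + 2 + 2 + 6) / 4 = 16/4 = 4
  mean(V) = (3 + 1 + 6 + 5) / 4 = 15/4 = 3.75

Step 2 — sample covariance S[i,j] = (1/(n-1)) · Σ_k (x_{k,i} - mean_i) · (x_{k,j} - mean_j), with n-1 = 3.
  S[U,U] = ((2)·(2) + (-2)·(-2) + (-2)·(-2) + (2)·(2)) / 3 = 16/3 = 5.3333
  S[U,V] = ((2)·(-0.75) + (-2)·(-2.75) + (-2)·(2.25) + (2)·(1.25)) / 3 = 2/3 = 0.6667
  S[V,V] = ((-0.75)·(-0.75) + (-2.75)·(-2.75) + (2.25)·(2.25) + (1.25)·(1.25)) / 3 = 14.75/3 = 4.9167

S is symmetric (S[j,i] = S[i,j]). Assembling:

S = [[5.3333, 0.6667],
 [0.6667, 4.9167]]


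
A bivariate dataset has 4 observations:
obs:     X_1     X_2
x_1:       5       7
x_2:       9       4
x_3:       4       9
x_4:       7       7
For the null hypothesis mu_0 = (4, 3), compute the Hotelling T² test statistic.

Step 1 — sample mean vector:
  mean(X_1) = (5 + 9 + 4 + 7) / 4 = 25/4 = 6.25
  mean(X_2) = (7 + 4 + 9 + 7) / 4 = 27/4 = 6.75
  x̄ = (6.25, 6.75),  deviation x̄ - mu_0 = (6.25, 6.75) - (4, 3) = (2.25, 3.75).

Step 2 — sample covariance matrix, S[i,j] = (1/(n-1)) · Σ_k (x_{k,i} - mean_i) · (x_{k,j} - mean_j), divisor n-1 = 3:
  S[X_1,X_1] = ((-1.25)·(-1.25) + (2.75)·(2.75) + (-2.25)·(-2.25) + (0.75)·(0.75)) / 3 = 14.75/3 = 4.9167
  S[X_1,X_2] = ((-1.25)·(0.25) + (2.75)·(-2.75) + (-2.25)·(2.25) + (0.75)·(0.25)) / 3 = -12.75/3 = -4.25
  S[X_2,X_2] = ((0.25)·(0.25) + (-2.75)·(-2.75) + (2.25)·(2.25) + (0.25)·(0.25)) / 3 = 12.75/3 = 4.25
  S = [[4.9167, -4.25],
 [-4.25, 4.25]].

Step 3 — invert S. det(S) = 4.9167·4.25 - (-4.25)² = 2.8333.
  S^{-1} = (1/det) · [[d, -b], [-b, a]] = [[1.5, 1.5],
 [1.5, 1.7353]].

Step 4 — quadratic form (x̄ - mu_0)^T · S^{-1} · (x̄ - mu_0):
  S^{-1} · (x̄ - mu_0) = (9, 9.8824),
  (x̄ - mu_0)^T · [...] = (2.25)·(9) + (3.75)·(9.8824) = 57.3088.

Step 5 — scale by n: T² = 4 · 57.3088 = 229.2353.

T² ≈ 229.2353


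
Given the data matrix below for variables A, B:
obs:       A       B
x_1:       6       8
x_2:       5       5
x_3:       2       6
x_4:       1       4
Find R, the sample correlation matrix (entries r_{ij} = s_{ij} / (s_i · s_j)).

Step 1 — column means:
  mean(A) = (6 + 5 + 2 + 1) / 4 = 14/4 = 3.5
  mean(B) = (8 + 5 + 6 + 4) / 4 = 23/4 = 5.75

Step 2 — sample variances and covariances s[i,j] = (1/(n-1)) · Σ_k (x_{k,i} - mean_i) · (x_{k,j} - mean_j), with n-1 = 3:
  s[A,A] = ((2.5)·(2.5) + (1.5)·(1.5) + (-1.5)·(-1.5) + (-2.5)·(-2.5)) / 3 = 17/3 = 5.6667
  s[A,B] = ((2.5)·(2.25) + (1.5)·(-0.75) + (-1.5)·(0.25) + (-2.5)·(-1.75)) / 3 = 8.5/3 = 2.8333
  s[B,B] = ((2.25)·(2.25) + (-0.75)·(-0.75) + (0.25)·(0.25) + (-1.75)·(-1.75)) / 3 = 8.75/3 = 2.9167
  Sample standard deviations s_i = √(s[i,i]):
  s(A) = √(5.6667) = 2.3805
  s(B) = √(2.9167) = 1.7078

Step 3 — r_{ij} = s_{ij} / (s_i · s_j):
  r[A,A] = 1 (diagonal).
  r[A,B] = 2.8333 / (2.3805 · 1.7078) = 2.8333 / 4.0654 = 0.6969
  r[B,B] = 1 (diagonal).

R is symmetric with unit diagonal. Assembling:

R = [[1, 0.6969],
 [0.6969, 1]]


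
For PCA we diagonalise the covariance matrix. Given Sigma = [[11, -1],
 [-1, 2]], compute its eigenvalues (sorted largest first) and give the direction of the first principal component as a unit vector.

Step 1 — characteristic polynomial of 2×2 Sigma:
  det(Sigma - λI) = λ² - trace · λ + det = 0.
  trace = 11 + 2 = 13, det = 11·2 - (-1)² = 21.
Step 2 — discriminant:
  Δ = trace² - 4·det = 169 - 84 = 85.
Step 3 — eigenvalues:
  λ = (trace ± √Δ)/2 = (13 ± 9.2195)/2,
  λ_1 = 11.1098,  λ_2 = 1.8902.

Step 4 — unit eigenvector for λ_1: solve (Sigma - λ_1 I)v = 0. First row:
  (11 - 11.1098)·v_x + (-1)·v_y = 0, i.e. (-0.1098)·v_x + (-1)·v_y = 0,
  so v ∝ (b, λ_1 - a) = (-1, 0.1098); multiply by -1 so the first entry is positive: u = (1, -0.1098).
  ||u|| = √((1)² + (-0.1098)²) = √(1.012) ≈ 1.006,
  v_1 = u/||u|| ≈ (0.994, -0.1091) (||v_1|| = 1).

λ_1 = 11.1098,  λ_2 = 1.8902;  v_1 ≈ (0.994, -0.1091)


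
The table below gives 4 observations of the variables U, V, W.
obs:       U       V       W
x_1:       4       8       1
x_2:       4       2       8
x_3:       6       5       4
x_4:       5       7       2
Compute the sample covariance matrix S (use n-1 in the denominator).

Step 1 — column means:
  mean(U) = (4 + 4 + 6 + 5) / 4 = 19/4 = 4.75
  mean(V) = (8 + 2 + 5 + 7) / 4 = 22/4 = 5.5
  mean(W) = (1 + 8 + 4 + 2) / 4 = 15/4 = 3.75

Step 2 — sample covariance S[i,j] = (1/(n-1)) · Σ_k (x_{k,i} - mean_i) · (x_{k,j} - mean_j), with n-1 = 3.
  S[U,U] = ((-0.75)·(-0.75) + (-0.75)·(-0.75) + (1.25)·(1.25) + (0.25)·(0.25)) / 3 = 2.75/3 = 0.9167
  S[U,V] = ((-0.75)·(2.5) + (-0.75)·(-3.5) + (1.25)·(-0.5) + (0.25)·(1.5)) / 3 = 0.5/3 = 0.1667
  S[U,W] = ((-0.75)·(-2.75) + (-0.75)·(4.25) + (1.25)·(0.25) + (0.25)·(-1.75)) / 3 = -1.25/3 = -0.4167
  S[V,V] = ((2.5)·(2.5) + (-3.5)·(-3.5) + (-0.5)·(-0.5) + (1.5)·(1.5)) / 3 = 21/3 = 7
  S[V,W] = ((2.5)·(-2.75) + (-3.5)·(4.25) + (-0.5)·(0.25) + (1.5)·(-1.75)) / 3 = -24.5/3 = -8.1667
  S[W,W] = ((-2.75)·(-2.75) + (4.25)·(4.25) + (0.25)·(0.25) + (-1.75)·(-1.75)) / 3 = 28.75/3 = 9.5833

S is symmetric (S[j,i] = S[i,j]). Assembling:

S = [[0.9167, 0.1667, -0.4167],
 [0.1667, 7, -8.1667],
 [-0.4167, -8.1667, 9.5833]]


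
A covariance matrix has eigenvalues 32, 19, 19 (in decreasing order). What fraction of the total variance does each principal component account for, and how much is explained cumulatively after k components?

Step 1 — total variance = trace(Sigma) = Σ λ_i = 32 + 19 + 19 = 70.

Step 2 — fraction explained by component i = λ_i / Σ λ:
  PC1: 32/70 = 0.4571
  PC2: 19/70 = 0.2714
  PC3: 19/70 = 0.2714

Step 3 — cumulative fraction after k components = (λ_1 + ... + λ_k) / Σ λ:
  k = 1: 32/70 = 0.4571
  k = 2: (32 + 19)/70 = 51/70 = 0.7286
  k = 3: (32 + 19 + 19)/70 = 70/70 = 1

Summary (fraction, with percent):

explained: PC1 0.4571 (45.71%), PC2 0.2714 (27.14%), PC3 0.2714 (27.14%);  cumulative: 0.4571, 0.7286, 1


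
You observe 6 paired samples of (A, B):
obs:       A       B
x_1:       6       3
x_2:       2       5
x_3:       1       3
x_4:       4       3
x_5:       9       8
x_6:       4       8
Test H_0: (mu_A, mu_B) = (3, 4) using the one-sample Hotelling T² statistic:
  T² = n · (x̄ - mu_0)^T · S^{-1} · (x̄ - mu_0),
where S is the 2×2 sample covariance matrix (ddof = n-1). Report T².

Step 1 — sample mean vector:
  mean(A) = (6 + 2 + 1 + 4 + 9 + 4) / 6 = 26/6 = 4.3333
  mean(B) = (3 + 5 + 3 + 3 + 8 + 8) / 6 = 30/6 = 5
  x̄ = (4.3333, 5),  deviation x̄ - mu_0 = (4.3333, 5) - (3, 4) = (1.3333, 1).

Step 2 — sample covariance matrix, S[i,j] = (1/(n-1)) · Σ_k (x_{k,i} - mean_i) · (x_{k,j} - mean_j), divisor n-1 = 5:
  S[A,A] = ((1.6667)·(1.6667) + (-2.3333)·(-2.3333) + (-3.3333)·(-3.3333) + (-0.3333)·(-0.3333) + (4.6667)·(4.6667) + (-0.3333)·(-0.3333)) / 5 = 41.3333/5 = 8.2667
  S[A,B] = ((1.6667)·(-2) + (-2.3333)·(0) + (-3.3333)·(-2) + (-0.3333)·(-2) + (4.6667)·(3) + (-0.3333)·(3)) / 5 = 17/5 = 3.4
  S[B,B] = ((-2)·(-2) + (0)·(0) + (-2)·(-2) + (-2)·(-2) + (3)·(3) + (3)·(3)) / 5 = 30/5 = 6
  S = [[8.2667, 3.4],
 [3.4, 6]].

Step 3 — invert S. det(S) = 8.2667·6 - (3.4)² = 38.04.
  S^{-1} = (1/det) · [[d, -b], [-b, a]] = [[0.1577, -0.0894],
 [-0.0894, 0.2173]].

Step 4 — quadratic form (x̄ - mu_0)^T · S^{-1} · (x̄ - mu_0):
  S^{-1} · (x̄ - mu_0) = (0.1209, 0.0981),
  (x̄ - mu_0)^T · [...] = (1.3333)·(0.1209) + (1)·(0.0981) = 0.2594.

Step 5 — scale by n: T² = 6 · 0.2594 = 1.5563.

T² ≈ 1.5563


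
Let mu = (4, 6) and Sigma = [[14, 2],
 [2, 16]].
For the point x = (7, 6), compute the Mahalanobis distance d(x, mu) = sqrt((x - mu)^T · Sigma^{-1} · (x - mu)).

Step 1 — centre the observation: (x - mu) = (3, 0).

Step 2 — invert Sigma. det(Sigma) = 14·16 - (2)² = 220.
  Sigma^{-1} = (1/det) · [[d, -b], [-b, a]] = [[0.0727, -0.0091],
 [-0.0091, 0.0636]].

Step 3 — form the quadratic (x - mu)^T · Sigma^{-1} · (x - mu):
  Sigma^{-1} · (x - mu) = (0.2182, -0.0273).
  (x - mu)^T · [Sigma^{-1} · (x - mu)] = (3)·(0.2182) + (0)·(-0.0273) = 0.6545.

Step 4 — take square root: d = √(0.6545) ≈ 0.809.

d(x, mu) = √(0.6545) ≈ 0.809


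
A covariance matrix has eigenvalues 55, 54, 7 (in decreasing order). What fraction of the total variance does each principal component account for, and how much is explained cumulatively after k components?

Step 1 — total variance = trace(Sigma) = Σ λ_i = 55 + 54 + 7 = 116.

Step 2 — fraction explained by component i = λ_i / Σ λ:
  PC1: 55/116 = 0.4741
  PC2: 54/116 = 0.4655
  PC3: 7/116 = 0.0603

Step 3 — cumulative fraction after k components = (λ_1 + ... + λ_k) / Σ λ:
  k = 1: 55/116 = 0.4741
  k = 2: (55 + 54)/116 = 109/116 = 0.9397
  k = 3: (55 + 54 + 7)/116 = 116/116 = 1

Summary (fraction, with percent):

explained: PC1 0.4741 (47.41%), PC2 0.4655 (46.55%), PC3 0.0603 (6.03%);  cumulative: 0.4741, 0.9397, 1


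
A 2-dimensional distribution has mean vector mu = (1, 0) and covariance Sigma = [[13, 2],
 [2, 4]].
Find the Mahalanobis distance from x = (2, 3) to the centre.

Step 1 — centre the observation: (x - mu) = (1, 3).

Step 2 — invert Sigma. det(Sigma) = 13·4 - (2)² = 48.
  Sigma^{-1} = (1/det) · [[d, -b], [-b, a]] = [[0.0833, -0.0417],
 [-0.0417, 0.2708]].

Step 3 — form the quadratic (x - mu)^T · Sigma^{-1} · (x - mu):
  Sigma^{-1} · (x - mu) = (-0.0417, 0.7708).
  (x - mu)^T · [Sigma^{-1} · (x - mu)] = (1)·(-0.0417) + (3)·(0.7708) = 2.2708.

Step 4 — take square root: d = √(2.2708) ≈ 1.5069.

d(x, mu) = √(2.2708) ≈ 1.5069


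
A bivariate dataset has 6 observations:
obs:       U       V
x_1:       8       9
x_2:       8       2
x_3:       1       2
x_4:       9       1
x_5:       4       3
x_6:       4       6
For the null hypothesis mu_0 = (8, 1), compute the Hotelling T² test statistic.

Step 1 — sample mean vector:
  mean(U) = (8 + 8 + 1 + 9 + 4 + 4) / 6 = 34/6 = 5.6667
  mean(V) = (9 + 2 + 2 + 1 + 3 + 6) / 6 = 23/6 = 3.8333
  x̄ = (5.6667, 3.8333),  deviation x̄ - mu_0 = (5.6667, 3.8333) - (8, 1) = (-2.3333, 2.8333).

Step 2 — sample covariance matrix, S[i,j] = (1/(n-1)) · Σ_k (x_{k,i} - mean_i) · (x_{k,j} - mean_j), divisor n-1 = 5:
  S[U,U] = ((2.3333)·(2.3333) + (2.3333)·(2.3333) + (-4.6667)·(-4.6667) + (3.3333)·(3.3333) + (-1.6667)·(-1.6667) + (-1.6667)·(-1.6667)) / 5 = 49.3333/5 = 9.8667
  S[U,V] = ((2.3333)·(5.1667) + (2.3333)·(-1.8333) + (-4.6667)·(-1.8333) + (3.3333)·(-2.8333) + (-1.6667)·(-0.8333) + (-1.6667)·(2.1667)) / 5 = 4.6667/5 = 0.9333
  S[V,V] = ((5.1667)·(5.1667) + (-1.8333)·(-1.8333) + (-1.8333)·(-1.8333) + (-2.8333)·(-2.8333) + (-0.8333)·(-0.8333) + (2.1667)·(2.1667)) / 5 = 46.8333/5 = 9.3667
  S = [[9.8667, 0.9333],
 [0.9333, 9.3667]].

Step 3 — invert S. det(S) = 9.8667·9.3667 - (0.9333)² = 91.5467.
  S^{-1} = (1/det) · [[d, -b], [-b, a]] = [[0.1023, -0.0102],
 [-0.0102, 0.1078]].

Step 4 — quadratic form (x̄ - mu_0)^T · S^{-1} · (x̄ - mu_0):
  S^{-1} · (x̄ - mu_0) = (-0.2676, 0.3292),
  (x̄ - mu_0)^T · [...] = (-2.3333)·(-0.2676) + (2.8333)·(0.3292) = 1.5571.

Step 5 — scale by n: T² = 6 · 1.5571 = 9.3424.

T² ≈ 9.3424


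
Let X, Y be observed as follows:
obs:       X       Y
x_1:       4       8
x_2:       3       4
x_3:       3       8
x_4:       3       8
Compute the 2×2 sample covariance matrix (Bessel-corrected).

Step 1 — column means:
  mean(X) = (4 + 3 + 3 + 3) / 4 = 13/4 = 3.25
  mean(Y) = (8 + 4 + 8 + 8) / 4 = 28/4 = 7

Step 2 — sample covariance S[i,j] = (1/(n-1)) · Σ_k (x_{k,i} - mean_i) · (x_{k,j} - mean_j), with n-1 = 3.
  S[X,X] = ((0.75)·(0.75) + (-0.25)·(-0.25) + (-0.25)·(-0.25) + (-0.25)·(-0.25)) / 3 = 0.75/3 = 0.25
  S[X,Y] = ((0.75)·(1) + (-0.25)·(-3) + (-0.25)·(1) + (-0.25)·(1)) / 3 = 1/3 = 0.3333
  S[Y,Y] = ((1)·(1) + (-3)·(-3) + (1)·(1) + (1)·(1)) / 3 = 12/3 = 4

S is symmetric (S[j,i] = S[i,j]). Assembling:

S = [[0.25, 0.3333],
 [0.3333, 4]]


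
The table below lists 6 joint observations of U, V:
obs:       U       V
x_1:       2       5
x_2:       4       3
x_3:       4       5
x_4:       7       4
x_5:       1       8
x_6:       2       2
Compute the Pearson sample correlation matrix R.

Step 1 — column means:
  mean(U) = (2 + 4 + 4 + 7 + 1 + 2) / 6 = 20/6 = 3.3333
  mean(V) = (5 + 3 + 5 + 4 + 8 + 2) / 6 = 27/6 = 4.5

Step 2 — sample variances and covariances s[i,j] = (1/(n-1)) · Σ_k (x_{k,i} - mean_i) · (x_{k,j} - mean_j), with n-1 = 5:
  s[U,U] = ((-1.3333)·(-1.3333) + (0.6667)·(0.6667) + (0.6667)·(0.6667) + (3.6667)·(3.6667) + (-2.3333)·(-2.3333) + (-1.3333)·(-1.3333)) / 5 = 23.3333/5 = 4.6667
  s[U,V] = ((-1.3333)·(0.5) + (0.6667)·(-1.5) + (0.6667)·(0.5) + (3.6667)·(-0.5) + (-2.3333)·(3.5) + (-1.3333)·(-2.5)) / 5 = -8/5 = -1.6
  s[V,V] = ((0.5)·(0.5) + (-1.5)·(-1.5) + (0.5)·(0.5) + (-0.5)·(-0.5) + (3.5)·(3.5) + (-2.5)·(-2.5)) / 5 = 21.5/5 = 4.3
  Sample standard deviations s_i = √(s[i,i]):
  s(U) = √(4.6667) = 2.1602
  s(V) = √(4.3) = 2.0736

Step 3 — r_{ij} = s_{ij} / (s_i · s_j):
  r[U,U] = 1 (diagonal).
  r[U,V] = -1.6 / (2.1602 · 2.0736) = -1.6 / 4.4796 = -0.3572
  r[V,V] = 1 (diagonal).

R is symmetric with unit diagonal. Assembling:

R = [[1, -0.3572],
 [-0.3572, 1]]


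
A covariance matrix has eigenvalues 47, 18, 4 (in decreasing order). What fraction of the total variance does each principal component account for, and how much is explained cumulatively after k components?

Step 1 — total variance = trace(Sigma) = Σ λ_i = 47 + 18 + 4 = 69.

Step 2 — fraction explained by component i = λ_i / Σ λ:
  PC1: 47/69 = 0.6812
  PC2: 18/69 = 0.2609
  PC3: 4/69 = 0.058

Step 3 — cumulative fraction after k components = (λ_1 + ... + λ_k) / Σ λ:
  k = 1: 47/69 = 0.6812
  k = 2: (47 + 18)/69 = 65/69 = 0.942
  k = 3: (47 + 18 + 4)/69 = 69/69 = 1

Summary (fraction, with percent):

explained: PC1 0.6812 (68.12%), PC2 0.2609 (26.09%), PC3 0.058 (5.8%);  cumulative: 0.6812, 0.942, 1


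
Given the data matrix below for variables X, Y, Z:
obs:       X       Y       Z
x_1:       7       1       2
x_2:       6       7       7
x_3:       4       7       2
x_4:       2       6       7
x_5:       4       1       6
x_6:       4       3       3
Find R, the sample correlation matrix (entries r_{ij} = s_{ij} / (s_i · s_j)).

Step 1 — column means:
  mean(X) = (7 + 6 + 4 + 2 + 4 + 4) / 6 = 27/6 = 4.5
  mean(Y) = (1 + 7 + 7 + 6 + 1 + 3) / 6 = 25/6 = 4.1667
  mean(Z) = (2 + 7 + 2 + 7 + 6 + 3) / 6 = 27/6 = 4.5

Step 2 — sample variances and covariances s[i,j] = (1/(n-1)) · Σ_k (x_{k,i} - mean_i) · (x_{k,j} - mean_j), with n-1 = 5:
  s[X,X] = ((2.5)·(2.5) + (1.5)·(1.5) + (-0.5)·(-0.5) + (-2.5)·(-2.5) + (-0.5)·(-0.5) + (-0.5)·(-0.5)) / 5 = 15.5/5 = 3.1
  s[X,Y] = ((2.5)·(-3.1667) + (1.5)·(2.8333) + (-0.5)·(2.8333) + (-2.5)·(1.8333) + (-0.5)·(-3.1667) + (-0.5)·(-1.1667)) / 5 = -7.5/5 = -1.5
  s[X,Z] = ((2.5)·(-2.5) + (1.5)·(2.5) + (-0.5)·(-2.5) + (-2.5)·(2.5) + (-0.5)·(1.5) + (-0.5)·(-1.5)) / 5 = -7.5/5 = -1.5
  s[Y,Y] = ((-3.1667)·(-3.1667) + (2.8333)·(2.8333) + (2.8333)·(2.8333) + (1.8333)·(1.8333) + (-3.1667)·(-3.1667) + (-1.1667)·(-1.1667)) / 5 = 40.8333/5 = 8.1667
  s[Y,Z] = ((-3.1667)·(-2.5) + (2.8333)·(2.5) + (2.8333)·(-2.5) + (1.8333)·(2.5) + (-3.1667)·(1.5) + (-1.1667)·(-1.5)) / 5 = 9.5/5 = 1.9
  s[Z,Z] = ((-2.5)·(-2.5) + (2.5)·(2.5) + (-2.5)·(-2.5) + (2.5)·(2.5) + (1.5)·(1.5) + (-1.5)·(-1.5)) / 5 = 29.5/5 = 5.9
  Sample standard deviations s_i = √(s[i,i]):
  s(X) = √(3.1) = 1.7607
  s(Y) = √(8.1667) = 2.8577
  s(Z) = √(5.9) = 2.429

Step 3 — r_{ij} = s_{ij} / (s_i · s_j):
  r[X,X] = 1 (diagonal).
  r[X,Y] = -1.5 / (1.7607 · 2.8577) = -1.5 / 5.0316 = -0.2981
  r[X,Z] = -1.5 / (1.7607 · 2.429) = -1.5 / 4.2767 = -0.3507
  r[Y,Y] = 1 (diagonal).
  r[Y,Z] = 1.9 / (2.8577 · 2.429) = 1.9 / 6.9414 = 0.2737
  r[Z,Z] = 1 (diagonal).

R is symmetric with unit diagonal. Assembling:

R = [[1, -0.2981, -0.3507],
 [-0.2981, 1, 0.2737],
 [-0.3507, 0.2737, 1]]


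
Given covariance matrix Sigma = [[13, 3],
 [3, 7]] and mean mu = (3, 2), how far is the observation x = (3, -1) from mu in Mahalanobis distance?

Step 1 — centre the observation: (x - mu) = (0, -3).

Step 2 — invert Sigma. det(Sigma) = 13·7 - (3)² = 82.
  Sigma^{-1} = (1/det) · [[d, -b], [-b, a]] = [[0.0854, -0.0366],
 [-0.0366, 0.1585]].

Step 3 — form the quadratic (x - mu)^T · Sigma^{-1} · (x - mu):
  Sigma^{-1} · (x - mu) = (0.1098, -0.4756).
  (x - mu)^T · [Sigma^{-1} · (x - mu)] = (0)·(0.1098) + (-3)·(-0.4756) = 1.4268.

Step 4 — take square root: d = √(1.4268) ≈ 1.1945.

d(x, mu) = √(1.4268) ≈ 1.1945


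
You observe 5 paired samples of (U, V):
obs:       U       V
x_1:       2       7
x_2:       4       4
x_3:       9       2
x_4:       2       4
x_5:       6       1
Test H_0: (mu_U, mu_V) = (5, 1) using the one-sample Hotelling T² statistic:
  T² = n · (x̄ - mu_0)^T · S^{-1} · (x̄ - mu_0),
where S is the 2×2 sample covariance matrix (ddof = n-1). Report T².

Step 1 — sample mean vector:
  mean(U) = (2 + 4 + 9 + 2 + 6) / 5 = 23/5 = 4.6
  mean(V) = (7 + 4 + 2 + 4 + 1) / 5 = 18/5 = 3.6
  x̄ = (4.6, 3.6),  deviation x̄ - mu_0 = (4.6, 3.6) - (5, 1) = (-0.4, 2.6).

Step 2 — sample covariance matrix, S[i,j] = (1/(n-1)) · Σ_k (x_{k,i} - mean_i) · (x_{k,j} - mean_j), divisor n-1 = 4:
  S[U,U] = ((-2.6)·(-2.6) + (-0.6)·(-0.6) + (4.4)·(4.4) + (-2.6)·(-2.6) + (1.4)·(1.4)) / 4 = 35.2/4 = 8.8
  S[U,V] = ((-2.6)·(3.4) + (-0.6)·(0.4) + (4.4)·(-1.6) + (-2.6)·(0.4) + (1.4)·(-2.6)) / 4 = -20.8/4 = -5.2
  S[V,V] = ((3.4)·(3.4) + (0.4)·(0.4) + (-1.6)·(-1.6) + (0.4)·(0.4) + (-2.6)·(-2.6)) / 4 = 21.2/4 = 5.3
  S = [[8.8, -5.2],
 [-5.2, 5.3]].

Step 3 — invert S. det(S) = 8.8·5.3 - (-5.2)² = 19.6.
  S^{-1} = (1/det) · [[d, -b], [-b, a]] = [[0.2704, 0.2653],
 [0.2653, 0.449]].

Step 4 — quadratic form (x̄ - mu_0)^T · S^{-1} · (x̄ - mu_0):
  S^{-1} · (x̄ - mu_0) = (0.5816, 1.0612),
  (x̄ - mu_0)^T · [...] = (-0.4)·(0.5816) + (2.6)·(1.0612) = 2.5265.

Step 5 — scale by n: T² = 5 · 2.5265 = 12.6327.

T² ≈ 12.6327


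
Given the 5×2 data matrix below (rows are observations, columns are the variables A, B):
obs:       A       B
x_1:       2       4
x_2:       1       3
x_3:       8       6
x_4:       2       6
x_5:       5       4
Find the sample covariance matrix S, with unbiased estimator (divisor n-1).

Step 1 — column means:
  mean(A) = (2 + 1 + 8 + 2 + 5) / 5 = 18/5 = 3.6
  mean(B) = (4 + 3 + 6 + 6 + 4) / 5 = 23/5 = 4.6

Step 2 — sample covariance S[i,j] = (1/(n-1)) · Σ_k (x_{k,i} - mean_i) · (x_{k,j} - mean_j), with n-1 = 4.
  S[A,A] = ((-1.6)·(-1.6) + (-2.6)·(-2.6) + (4.4)·(4.4) + (-1.6)·(-1.6) + (1.4)·(1.4)) / 4 = 33.2/4 = 8.3
  S[A,B] = ((-1.6)·(-0.6) + (-2.6)·(-1.6) + (4.4)·(1.4) + (-1.6)·(1.4) + (1.4)·(-0.6)) / 4 = 8.2/4 = 2.05
  S[B,B] = ((-0.6)·(-0.6) + (-1.6)·(-1.6) + (1.4)·(1.4) + (1.4)·(1.4) + (-0.6)·(-0.6)) / 4 = 7.2/4 = 1.8

S is symmetric (S[j,i] = S[i,j]). Assembling:

S = [[8.3, 2.05],
 [2.05, 1.8]]


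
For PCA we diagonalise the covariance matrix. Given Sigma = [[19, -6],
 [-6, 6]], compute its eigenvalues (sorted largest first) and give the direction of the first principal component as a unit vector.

Step 1 — characteristic polynomial of 2×2 Sigma:
  det(Sigma - λI) = λ² - trace · λ + det = 0.
  trace = 19 + 6 = 25, det = 19·6 - (-6)² = 78.
Step 2 — discriminant:
  Δ = trace² - 4·det = 625 - 312 = 313.
Step 3 — eigenvalues:
  λ = (trace ± √Δ)/2 = (25 ± 17.6918)/2,
  λ_1 = 21.3459,  λ_2 = 3.6541.

Step 4 — unit eigenvector for λ_1: solve (Sigma - λ_1 I)v = 0. First row:
  (19 - 21.3459)·v_x + (-6)·v_y = 0, i.e. (-2.3459)·v_x + (-6)·v_y = 0,
  so v ∝ (b, λ_1 - a) = (-6, 2.3459); multiply by -1 so the first entry is positive: u = (6, -2.3459).
  ||u|| = √((6)² + (-2.3459)²) = √(41.5033) ≈ 6.4423,
  v_1 = u/||u|| ≈ (0.9313, -0.3641) (||v_1|| = 1).

λ_1 = 21.3459,  λ_2 = 3.6541;  v_1 ≈ (0.9313, -0.3641)


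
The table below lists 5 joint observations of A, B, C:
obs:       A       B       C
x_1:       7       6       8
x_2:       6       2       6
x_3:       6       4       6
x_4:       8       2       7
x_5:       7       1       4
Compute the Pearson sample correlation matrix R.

Step 1 — column means:
  mean(A) = (7 + 6 + 6 + 8 + 7) / 5 = 34/5 = 6.8
  mean(B) = (6 + 2 + 4 + 2 + 1) / 5 = 15/5 = 3
  mean(C) = (8 + 6 + 6 + 7 + 4) / 5 = 31/5 = 6.2

Step 2 — sample variances and covariances s[i,j] = (1/(n-1)) · Σ_k (x_{k,i} - mean_i) · (x_{k,j} - mean_j), with n-1 = 4:
  s[A,A] = ((0.2)·(0.2) + (-0.8)·(-0.8) + (-0.8)·(-0.8) + (1.2)·(1.2) + (0.2)·(0.2)) / 4 = 2.8/4 = 0.7
  s[A,B] = ((0.2)·(3) + (-0.8)·(-1) + (-0.8)·(1) + (1.2)·(-1) + (0.2)·(-2)) / 4 = -1/4 = -0.25
  s[A,C] = ((0.2)·(1.8) + (-0.8)·(-0.2) + (-0.8)·(-0.2) + (1.2)·(0.8) + (0.2)·(-2.2)) / 4 = 1.2/4 = 0.3
  s[B,B] = ((3)·(3) + (-1)·(-1) + (1)·(1) + (-1)·(-1) + (-2)·(-2)) / 4 = 16/4 = 4
  s[B,C] = ((3)·(1.8) + (-1)·(-0.2) + (1)·(-0.2) + (-1)·(0.8) + (-2)·(-2.2)) / 4 = 9/4 = 2.25
  s[C,C] = ((1.8)·(1.8) + (-0.2)·(-0.2) + (-0.2)·(-0.2) + (0.8)·(0.8) + (-2.2)·(-2.2)) / 4 = 8.8/4 = 2.2
  Sample standard deviations s_i = √(s[i,i]):
  s(A) = √(0.7) = 0.8367
  s(B) = √(4) = 2
  s(C) = √(2.2) = 1.4832

Step 3 — r_{ij} = s_{ij} / (s_i · s_j):
  r[A,A] = 1 (diagonal).
  r[A,B] = -0.25 / (0.8367 · 2) = -0.25 / 1.6733 = -0.1494
  r[A,C] = 0.3 / (0.8367 · 1.4832) = 0.3 / 1.241 = 0.2417
  r[B,B] = 1 (diagonal).
  r[B,C] = 2.25 / (2 · 1.4832) = 2.25 / 2.9665 = 0.7585
  r[C,C] = 1 (diagonal).

R is symmetric with unit diagonal. Assembling:

R = [[1, -0.1494, 0.2417],
 [-0.1494, 1, 0.7585],
 [0.2417, 0.7585, 1]]


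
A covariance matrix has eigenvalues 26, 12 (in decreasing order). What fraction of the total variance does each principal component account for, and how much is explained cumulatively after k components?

Step 1 — total variance = trace(Sigma) = Σ λ_i = 26 + 12 = 38.

Step 2 — fraction explained by component i = λ_i / Σ λ:
  PC1: 26/38 = 0.6842
  PC2: 12/38 = 0.3158

Step 3 — cumulative fraction after k components = (λ_1 + ... + λ_k) / Σ λ:
  k = 1: 26/38 = 0.6842
  k = 2: (26 + 12)/38 = 38/38 = 1

Summary (fraction, with percent):

explained: PC1 0.6842 (68.42%), PC2 0.3158 (31.58%);  cumulative: 0.6842, 1


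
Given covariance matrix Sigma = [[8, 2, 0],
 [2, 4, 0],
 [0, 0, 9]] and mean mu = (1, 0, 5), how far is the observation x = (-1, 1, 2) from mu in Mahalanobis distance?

Step 1 — centre the observation: (x - mu) = (-2, 1, -3).

Step 2 — invert Sigma (cofactor / det for 3×3, or solve directly):
  Sigma^{-1} = [[0.1429, -0.0714, 0],
 [-0.0714, 0.2857, 0],
 [0, 0, 0.1111]].

Step 3 — form the quadratic (x - mu)^T · Sigma^{-1} · (x - mu):
  Sigma^{-1} · (x - mu) = (-0.3571, 0.4286, -0.3333).
  (x - mu)^T · [Sigma^{-1} · (x - mu)] = (-2)·(-0.3571) + (1)·(0.4286) + (-3)·(-0.3333) = 2.1429.

Step 4 — take square root: d = √(2.1429) ≈ 1.4639.

d(x, mu) = √(2.1429) ≈ 1.4639


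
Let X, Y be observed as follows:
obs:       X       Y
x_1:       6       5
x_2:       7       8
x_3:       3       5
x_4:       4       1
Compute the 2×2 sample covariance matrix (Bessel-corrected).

Step 1 — column means:
  mean(X) = (6 + 7 + 3 + 4) / 4 = 20/4 = 5
  mean(Y) = (5 + 8 + 5 + 1) / 4 = 19/4 = 4.75

Step 2 — sample covariance S[i,j] = (1/(n-1)) · Σ_k (x_{k,i} - mean_i) · (x_{k,j} - mean_j), with n-1 = 3.
  S[X,X] = ((1)·(1) + (2)·(2) + (-2)·(-2) + (-1)·(-1)) / 3 = 10/3 = 3.3333
  S[X,Y] = ((1)·(0.25) + (2)·(3.25) + (-2)·(0.25) + (-1)·(-3.75)) / 3 = 10/3 = 3.3333
  S[Y,Y] = ((0.25)·(0.25) + (3.25)·(3.25) + (0.25)·(0.25) + (-3.75)·(-3.75)) / 3 = 24.75/3 = 8.25

S is symmetric (S[j,i] = S[i,j]). Assembling:

S = [[3.3333, 3.3333],
 [3.3333, 8.25]]


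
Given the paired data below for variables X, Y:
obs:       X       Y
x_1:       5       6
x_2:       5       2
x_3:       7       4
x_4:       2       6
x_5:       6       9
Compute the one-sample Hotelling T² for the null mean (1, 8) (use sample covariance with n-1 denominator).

Step 1 — sample mean vector:
  mean(X) = (5 + 5 + 7 + 2 + 6) / 5 = 25/5 = 5
  mean(Y) = (6 + 2 + 4 + 6 + 9) / 5 = 27/5 = 5.4
  x̄ = (5, 5.4),  deviation x̄ - mu_0 = (5, 5.4) - (1, 8) = (4, -2.6).

Step 2 — sample covariance matrix, S[i,j] = (1/(n-1)) · Σ_k (x_{k,i} - mean_i) · (x_{k,j} - mean_j), divisor n-1 = 4:
  S[X,X] = ((0)·(0) + (0)·(0) + (2)·(2) + (-3)·(-3) + (1)·(1)) / 4 = 14/4 = 3.5
  S[X,Y] = ((0)·(0.6) + (0)·(-3.4) + (2)·(-1.4) + (-3)·(0.6) + (1)·(3.6)) / 4 = -1/4 = -0.25
  S[Y,Y] = ((0.6)·(0.6) + (-3.4)·(-3.4) + (-1.4)·(-1.4) + (0.6)·(0.6) + (3.6)·(3.6)) / 4 = 27.2/4 = 6.8
  S = [[3.5, -0.25],
 [-0.25, 6.8]].

Step 3 — invert S. det(S) = 3.5·6.8 - (-0.25)² = 23.7375.
  S^{-1} = (1/det) · [[d, -b], [-b, a]] = [[0.2865, 0.0105],
 [0.0105, 0.1474]].

Step 4 — quadratic form (x̄ - mu_0)^T · S^{-1} · (x̄ - mu_0):
  S^{-1} · (x̄ - mu_0) = (1.1185, -0.3412),
  (x̄ - mu_0)^T · [...] = (4)·(1.1185) + (-2.6)·(-0.3412) = 5.3611.

Step 5 — scale by n: T² = 5 · 5.3611 = 26.8057.

T² ≈ 26.8057


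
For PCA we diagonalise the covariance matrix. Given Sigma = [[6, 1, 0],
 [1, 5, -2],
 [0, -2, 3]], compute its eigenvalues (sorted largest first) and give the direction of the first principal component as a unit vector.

Step 1 — characteristic polynomial p(λ) = det(λI - Sigma) = λ³ - tr·λ² + c_1·λ - det, where tr = trace, c_1 = sum of the principal 2×2 minors, det = det(Sigma):
  tr = 6 + 5 + 3 = 14,
  c_1 = (6·5 - (1)²) + (6·3 - (0)²) + (5·3 - (-2)²) = 29 + 18 + 11 = 58,
  det = 6·(5·3 - (-2)²) - (1)·((1)·3 - (-2)·(0)) + (0)·((1)·(-2) - 5·(0)) = 6·(11) - (1)·(3) + (0)·(-2) = 63.
  So p(λ) = λ³ - 14λ² + 58λ - 63.
Step 2 — look for an integer root (rational root theorem: any rational root is an integer divisor of 63). Testing λ = 7:
  p(7) = 343 - 686 + 406 - 63 = 0  ✓
  Dividing out (λ - 7): p(λ) = (λ - 7)(λ² - 7λ + 9).
Step 3 — remaining eigenvalues from the quadratic λ² - 7λ + 9 = 0:
  Δ = 7² - 4·9 = 49 - 36 = 13,  λ = (7 ± √13)/2 = (7 ± 3.6056)/2 ≈ 5.3028 or 1.6972.
  Sorted: λ_1 = 7,  λ_2 = 5.3028,  λ_3 = 1.6972  (check: sum = 14 = tr ✓).

Step 4 — unit eigenvector for λ_1 = 7: v spans the null space of (Sigma - λ_1 I), whose rows are
  r_1 = (-1, 1, 0),  r_2 = (1, -2, -2),  r_3 = (0, -2, -4).
  v is orthogonal to every row, so take v ∝ r_1 × r_2 = ((1)·(-2) - (0)·(-2), (0)·(1) - (-1)·(-2), (-1)·(-2) - (1)·(1)) = (-2, -2, 1).
  Rescale (multiply by -1 so the first nonzero entry is positive): u = (2, 2, -1).
  ||u|| = √((2)² + (2)² + (-1)²) = √(9) = 3,  v_1 = u/||u|| ≈ (0.6667, 0.6667, -0.3333) (||v_1|| = 1).

λ_1 = 7,  λ_2 = 5.3028,  λ_3 = 1.6972;  v_1 ≈ (0.6667, 0.6667, -0.3333)


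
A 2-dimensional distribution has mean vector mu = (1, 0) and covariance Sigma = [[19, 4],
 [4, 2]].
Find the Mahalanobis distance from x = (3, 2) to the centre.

Step 1 — centre the observation: (x - mu) = (2, 2).

Step 2 — invert Sigma. det(Sigma) = 19·2 - (4)² = 22.
  Sigma^{-1} = (1/det) · [[d, -b], [-b, a]] = [[0.0909, -0.1818],
 [-0.1818, 0.8636]].

Step 3 — form the quadratic (x - mu)^T · Sigma^{-1} · (x - mu):
  Sigma^{-1} · (x - mu) = (-0.1818, 1.3636).
  (x - mu)^T · [Sigma^{-1} · (x - mu)] = (2)·(-0.1818) + (2)·(1.3636) = 2.3636.

Step 4 — take square root: d = √(2.3636) ≈ 1.5374.

d(x, mu) = √(2.3636) ≈ 1.5374


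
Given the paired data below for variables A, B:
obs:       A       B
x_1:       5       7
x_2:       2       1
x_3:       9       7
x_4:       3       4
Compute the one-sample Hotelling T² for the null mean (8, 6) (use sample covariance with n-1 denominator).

Step 1 — sample mean vector:
  mean(A) = (5 + 2 + 9 + 3) / 4 = 19/4 = 4.75
  mean(B) = (7 + 1 + 7 + 4) / 4 = 19/4 = 4.75
  x̄ = (4.75, 4.75),  deviation x̄ - mu_0 = (4.75, 4.75) - (8, 6) = (-3.25, -1.25).

Step 2 — sample covariance matrix, S[i,j] = (1/(n-1)) · Σ_k (x_{k,i} - mean_i) · (x_{k,j} - mean_j), divisor n-1 = 3:
  S[A,A] = ((0.25)·(0.25) + (-2.75)·(-2.75) + (4.25)·(4.25) + (-1.75)·(-1.75)) / 3 = 28.75/3 = 9.5833
  S[A,B] = ((0.25)·(2.25) + (-2.75)·(-3.75) + (4.25)·(2.25) + (-1.75)·(-0.75)) / 3 = 21.75/3 = 7.25
  S[B,B] = ((2.25)·(2.25) + (-3.75)·(-3.75) + (2.25)·(2.25) + (-0.75)·(-0.75)) / 3 = 24.75/3 = 8.25
  S = [[9.5833, 7.25],
 [7.25, 8.25]].

Step 3 — invert S. det(S) = 9.5833·8.25 - (7.25)² = 26.5.
  S^{-1} = (1/det) · [[d, -b], [-b, a]] = [[0.3113, -0.2736],
 [-0.2736, 0.3616]].

Step 4 — quadratic form (x̄ - mu_0)^T · S^{-1} · (x̄ - mu_0):
  S^{-1} · (x̄ - mu_0) = (-0.6698, 0.4371),
  (x̄ - mu_0)^T · [...] = (-3.25)·(-0.6698) + (-1.25)·(0.4371) = 1.6305.

Step 5 — scale by n: T² = 4 · 1.6305 = 6.522.

T² ≈ 6.522


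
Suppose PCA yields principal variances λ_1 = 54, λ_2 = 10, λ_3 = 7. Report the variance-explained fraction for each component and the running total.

Step 1 — total variance = trace(Sigma) = Σ λ_i = 54 + 10 + 7 = 71.

Step 2 — fraction explained by component i = λ_i / Σ λ:
  PC1: 54/71 = 0.7606
  PC2: 10/71 = 0.1408
  PC3: 7/71 = 0.0986

Step 3 — cumulative fraction after k components = (λ_1 + ... + λ_k) / Σ λ:
  k = 1: 54/71 = 0.7606
  k = 2: (54 + 10)/71 = 64/71 = 0.9014
  k = 3: (54 + 10 + 7)/71 = 71/71 = 1

Summary (fraction, with percent):

explained: PC1 0.7606 (76.06%), PC2 0.1408 (14.08%), PC3 0.0986 (9.86%);  cumulative: 0.7606, 0.9014, 1


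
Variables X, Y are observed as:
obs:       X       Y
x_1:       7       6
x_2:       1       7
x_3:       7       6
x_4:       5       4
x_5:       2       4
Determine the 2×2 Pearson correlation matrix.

Step 1 — column means:
  mean(X) = (7 + 1 + 7 + 5 + 2) / 5 = 22/5 = 4.4
  mean(Y) = (6 + 7 + 6 + 4 + 4) / 5 = 27/5 = 5.4

Step 2 — sample variances and covariances s[i,j] = (1/(n-1)) · Σ_k (x_{k,i} - mean_i) · (x_{k,j} - mean_j), with n-1 = 4:
  s[X,X] = ((2.6)·(2.6) + (-3.4)·(-3.4) + (2.6)·(2.6) + (0.6)·(0.6) + (-2.4)·(-2.4)) / 4 = 31.2/4 = 7.8
  s[X,Y] = ((2.6)·(0.6) + (-3.4)·(1.6) + (2.6)·(0.6) + (0.6)·(-1.4) + (-2.4)·(-1.4)) / 4 = 0.2/4 = 0.05
  s[Y,Y] = ((0.6)·(0.6) + (1.6)·(1.6) + (0.6)·(0.6) + (-1.4)·(-1.4) + (-1.4)·(-1.4)) / 4 = 7.2/4 = 1.8
  Sample standard deviations s_i = √(s[i,i]):
  s(X) = √(7.8) = 2.7928
  s(Y) = √(1.8) = 1.3416

Step 3 — r_{ij} = s_{ij} / (s_i · s_j):
  r[X,X] = 1 (diagonal).
  r[X,Y] = 0.05 / (2.7928 · 1.3416) = 0.05 / 3.747 = 0.0133
  r[Y,Y] = 1 (diagonal).

R is symmetric with unit diagonal. Assembling:

R = [[1, 0.0133],
 [0.0133, 1]]


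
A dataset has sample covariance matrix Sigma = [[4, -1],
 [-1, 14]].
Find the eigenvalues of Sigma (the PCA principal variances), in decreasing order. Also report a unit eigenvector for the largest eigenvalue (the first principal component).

Step 1 — characteristic polynomial of 2×2 Sigma:
  det(Sigma - λI) = λ² - trace · λ + det = 0.
  trace = 4 + 14 = 18, det = 4·14 - (-1)² = 55.
Step 2 — discriminant:
  Δ = trace² - 4·det = 324 - 220 = 104.
Step 3 — eigenvalues:
  λ = (trace ± √Δ)/2 = (18 ± 10.198)/2,
  λ_1 = 14.099,  λ_2 = 3.901.

Step 4 — unit eigenvector for λ_1: solve (Sigma - λ_1 I)v = 0. First row:
  (4 - 14.099)·v_x + (-1)·v_y = 0, i.e. (-10.099)·v_x + (-1)·v_y = 0,
  so v ∝ (b, λ_1 - a) = (-1, 10.099); multiply by -1 so the first entry is positive: u = (1, -10.099).
  ||u|| = √((1)² + (-10.099)²) = √(102.9902) ≈ 10.1484,
  v_1 = u/||u|| ≈ (0.0985, -0.9951) (||v_1|| = 1).

λ_1 = 14.099,  λ_2 = 3.901;  v_1 ≈ (0.0985, -0.9951)


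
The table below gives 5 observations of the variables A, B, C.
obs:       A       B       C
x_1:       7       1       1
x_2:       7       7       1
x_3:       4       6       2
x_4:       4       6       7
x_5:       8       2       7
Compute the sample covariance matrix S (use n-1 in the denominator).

Step 1 — column means:
  mean(A) = (7 + 7 + 4 + 4 + 8) / 5 = 30/5 = 6
  mean(B) = (1 + 7 + 6 + 6 + 2) / 5 = 22/5 = 4.4
  mean(C) = (1 + 1 + 2 + 7 + 7) / 5 = 18/5 = 3.6

Step 2 — sample covariance S[i,j] = (1/(n-1)) · Σ_k (x_{k,i} - mean_i) · (x_{k,j} - mean_j), with n-1 = 4.
  S[A,A] = ((1)·(1) + (1)·(1) + (-2)·(-2) + (-2)·(-2) + (2)·(2)) / 4 = 14/4 = 3.5
  S[A,B] = ((1)·(-3.4) + (1)·(2.6) + (-2)·(1.6) + (-2)·(1.6) + (2)·(-2.4)) / 4 = -12/4 = -3
  S[A,C] = ((1)·(-2.6) + (1)·(-2.6) + (-2)·(-1.6) + (-2)·(3.4) + (2)·(3.4)) / 4 = -2/4 = -0.5
  S[B,B] = ((-3.4)·(-3.4) + (2.6)·(2.6) + (1.6)·(1.6) + (1.6)·(1.6) + (-2.4)·(-2.4)) / 4 = 29.2/4 = 7.3
  S[B,C] = ((-3.4)·(-2.6) + (2.6)·(-2.6) + (1.6)·(-1.6) + (1.6)·(3.4) + (-2.4)·(3.4)) / 4 = -3.2/4 = -0.8
  S[C,C] = ((-2.6)·(-2.6) + (-2.6)·(-2.6) + (-1.6)·(-1.6) + (3.4)·(3.4) + (3.4)·(3.4)) / 4 = 39.2/4 = 9.8

S is symmetric (S[j,i] = S[i,j]). Assembling:

S = [[3.5, -3, -0.5],
 [-3, 7.3, -0.8],
 [-0.5, -0.8, 9.8]]


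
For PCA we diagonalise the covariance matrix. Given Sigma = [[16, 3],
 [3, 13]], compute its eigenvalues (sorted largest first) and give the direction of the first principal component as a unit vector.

Step 1 — characteristic polynomial of 2×2 Sigma:
  det(Sigma - λI) = λ² - trace · λ + det = 0.
  trace = 16 + 13 = 29, det = 16·13 - (3)² = 199.
Step 2 — discriminant:
  Δ = trace² - 4·det = 841 - 796 = 45.
Step 3 — eigenvalues:
  λ = (trace ± √Δ)/2 = (29 ± 6.7082)/2,
  λ_1 = 17.8541,  λ_2 = 11.1459.

Step 4 — unit eigenvector for λ_1: solve (Sigma - λ_1 I)v = 0. First row:
  (16 - 17.8541)·v_x + (3)·v_y = 0, i.e. (-1.8541)·v_x + (3)·v_y = 0,
  so v ∝ (b, λ_1 - a) = (3, 1.8541) = u.
  ||u|| = √((3)² + (1.8541)²) = √(12.4377) ≈ 3.5267,
  v_1 = u/||u|| ≈ (0.8507, 0.5257) (||v_1|| = 1).

λ_1 = 17.8541,  λ_2 = 11.1459;  v_1 ≈ (0.8507, 0.5257)


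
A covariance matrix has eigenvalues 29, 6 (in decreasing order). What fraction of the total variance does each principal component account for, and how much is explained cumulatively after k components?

Step 1 — total variance = trace(Sigma) = Σ λ_i = 29 + 6 = 35.

Step 2 — fraction explained by component i = λ_i / Σ λ:
  PC1: 29/35 = 0.8286
  PC2: 6/35 = 0.1714

Step 3 — cumulative fraction after k components = (λ_1 + ... + λ_k) / Σ λ:
  k = 1: 29/35 = 0.8286
  k = 2: (29 + 6)/35 = 35/35 = 1

Summary (fraction, with percent):

explained: PC1 0.8286 (82.86%), PC2 0.1714 (17.14%);  cumulative: 0.8286, 1


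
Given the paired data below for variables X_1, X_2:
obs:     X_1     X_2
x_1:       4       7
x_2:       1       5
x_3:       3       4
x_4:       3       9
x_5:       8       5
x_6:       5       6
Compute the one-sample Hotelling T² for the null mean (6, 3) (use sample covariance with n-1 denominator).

Step 1 — sample mean vector:
  mean(X_1) = (4 + 1 + 3 + 3 + 8 + 5) / 6 = 24/6 = 4
  mean(X_2) = (7 + 5 + 4 + 9 + 5 + 6) / 6 = 36/6 = 6
  x̄ = (4, 6),  deviation x̄ - mu_0 = (4, 6) - (6, 3) = (-2, 3).

Step 2 — sample covariance matrix, S[i,j] = (1/(n-1)) · Σ_k (x_{k,i} - mean_i) · (x_{k,j} - mean_j), divisor n-1 = 5:
  S[X_1,X_1] = ((0)·(0) + (-3)·(-3) + (-1)·(-1) + (-1)·(-1) + (4)·(4) + (1)·(1)) / 5 = 28/5 = 5.6
  S[X_1,X_2] = ((0)·(1) + (-3)·(-1) + (-1)·(-2) + (-1)·(3) + (4)·(-1) + (1)·(0)) / 5 = -2/5 = -0.4
  S[X_2,X_2] = ((1)·(1) + (-1)·(-1) + (-2)·(-2) + (3)·(3) + (-1)·(-1) + (0)·(0)) / 5 = 16/5 = 3.2
  S = [[5.6, -0.4],
 [-0.4, 3.2]].

Step 3 — invert S. det(S) = 5.6·3.2 - (-0.4)² = 17.76.
  S^{-1} = (1/det) · [[d, -b], [-b, a]] = [[0.1802, 0.0225],
 [0.0225, 0.3153]].

Step 4 — quadratic form (x̄ - mu_0)^T · S^{-1} · (x̄ - mu_0):
  S^{-1} · (x̄ - mu_0) = (-0.2928, 0.9009),
  (x̄ - mu_0)^T · [...] = (-2)·(-0.2928) + (3)·(0.9009) = 3.2883.

Step 5 — scale by n: T² = 6 · 3.2883 = 19.7297.

T² ≈ 19.7297


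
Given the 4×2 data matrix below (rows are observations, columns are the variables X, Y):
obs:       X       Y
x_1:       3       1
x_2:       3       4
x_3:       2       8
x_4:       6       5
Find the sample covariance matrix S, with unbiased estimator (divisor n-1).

Step 1 — column means:
  mean(X) = (3 + 3 + 2 + 6) / 4 = 14/4 = 3.5
  mean(Y) = (1 + 4 + 8 + 5) / 4 = 18/4 = 4.5

Step 2 — sample covariance S[i,j] = (1/(n-1)) · Σ_k (x_{k,i} - mean_i) · (x_{k,j} - mean_j), with n-1 = 3.
  S[X,X] = ((-0.5)·(-0.5) + (-0.5)·(-0.5) + (-1.5)·(-1.5) + (2.5)·(2.5)) / 3 = 9/3 = 3
  S[X,Y] = ((-0.5)·(-3.5) + (-0.5)·(-0.5) + (-1.5)·(3.5) + (2.5)·(0.5)) / 3 = -2/3 = -0.6667
  S[Y,Y] = ((-3.5)·(-3.5) + (-0.5)·(-0.5) + (3.5)·(3.5) + (0.5)·(0.5)) / 3 = 25/3 = 8.3333

S is symmetric (S[j,i] = S[i,j]). Assembling:

S = [[3, -0.6667],
 [-0.6667, 8.3333]]
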